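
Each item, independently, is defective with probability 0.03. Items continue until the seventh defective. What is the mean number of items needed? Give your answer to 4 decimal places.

Y = total items until the seventh success; negative binomial with r=7, p=0.03.
E[Y] = r / p = 7 / 0.03 = 233.333333

233.3333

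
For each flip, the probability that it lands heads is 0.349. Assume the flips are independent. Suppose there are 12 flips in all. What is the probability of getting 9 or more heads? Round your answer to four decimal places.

X ~ Binomial(12, 0.349); P(X ≥ 9) = Σ C(12,k) p^k (1−p)^(12−k) over k:
  k=9: C(12,9)·0.349^9·0.651^3 = 0.004662
  k=10: C(12,10)·0.349^10·0.651^2 = 0.000750
  k=11: C(12,11)·0.349^11·0.651^1 = 0.000073
  k=12: C(12,12)·0.349^12·0.651^0 = 0.000003
Total = 0.005488

0.0055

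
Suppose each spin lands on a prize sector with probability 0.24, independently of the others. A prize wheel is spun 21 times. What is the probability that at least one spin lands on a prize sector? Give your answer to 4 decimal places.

0.9969

P(at least one) = 1 − P(none) = 1 − (1 − 0.24)^21
= 1 − 0.003141 = 0.996859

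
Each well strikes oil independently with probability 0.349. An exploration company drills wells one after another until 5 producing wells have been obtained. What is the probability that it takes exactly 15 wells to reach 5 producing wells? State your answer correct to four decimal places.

Y = trial on which the fifth success occurs; negative binomial, r=5, p=0.349.
P(Y=15) = C(14,4) · p^5 · (1−p)^10
= 1001 · 0.0051776 · 0.013671 = 0.070855

0.0709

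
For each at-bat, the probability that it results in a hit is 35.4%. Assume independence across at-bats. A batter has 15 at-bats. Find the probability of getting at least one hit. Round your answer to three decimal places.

P(at least one) = 1 − P(none) = 1 − (1 − 0.354)^15
= 1 − 0.00142 = 0.99858

0.999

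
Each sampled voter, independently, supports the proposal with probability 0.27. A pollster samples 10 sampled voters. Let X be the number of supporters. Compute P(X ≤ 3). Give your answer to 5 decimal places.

X ~ Binomial(10, 0.27); P(X ≤ 3) = Σ C(10,k) p^k (1−p)^(10−k) over k:
  k=0: C(10,0)·0.27^0·0.73^10 = 0.0429763
  k=1: C(10,1)·0.27^1·0.73^9 = 0.1589533
  k=2: C(10,2)·0.27^2·0.73^8 = 0.2645592
  k=3: C(10,3)·0.27^3·0.73^7 = 0.2609351
Total = 0.7274239

0.72742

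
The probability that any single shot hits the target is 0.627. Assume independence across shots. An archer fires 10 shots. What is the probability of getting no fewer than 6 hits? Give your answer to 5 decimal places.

0.69901

X ~ Binomial(10, 0.627); P(X ≥ 6) = Σ C(10,k) p^k (1−p)^(10−k) over k:
  k=6: C(10,6)·0.627^6·0.373^4 = 0.2469789
  k=7: C(10,7)·0.627^7·0.373^3 = 0.2372360
  k=8: C(10,8)·0.627^8·0.373^2 = 0.1495445
  k=9: C(10,9)·0.627^9·0.373^1 = 0.0558620
  k=10: C(10,10)·0.627^10·0.373^0 = 0.0093902
Total = 0.6990116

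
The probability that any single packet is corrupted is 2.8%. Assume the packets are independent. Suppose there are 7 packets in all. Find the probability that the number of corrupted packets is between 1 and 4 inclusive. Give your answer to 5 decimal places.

0.18028

X ~ Binomial(7, 0.028); P(1 ≤ X ≤ 4) = Σ C(7,k) p^k (1−p)^(7−k) over k:
  k=1: C(7,1)·0.028^1·0.972^6 = 0.1652927
  k=2: C(7,2)·0.028^2·0.972^5 = 0.0142846
  k=3: C(7,3)·0.028^3·0.972^4 = 0.0006858
  k=4: C(7,4)·0.028^4·0.972^3 = 0.0000198
Total = 0.1802828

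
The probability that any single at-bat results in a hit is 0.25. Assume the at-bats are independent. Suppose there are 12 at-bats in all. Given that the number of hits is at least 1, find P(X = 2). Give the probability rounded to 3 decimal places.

X ~ Binomial(12, 0.25). Want P(X=2 | X≥1) = P(X=2) / P(X≥1).
P(X=2) = C(12,2)·0.25^2·0.75^10 = 0.23229
P(X≥1) = 1 − 0.03168 = 0.96832
Ratio = 0.23229 / 0.96832 = 0.23989

0.240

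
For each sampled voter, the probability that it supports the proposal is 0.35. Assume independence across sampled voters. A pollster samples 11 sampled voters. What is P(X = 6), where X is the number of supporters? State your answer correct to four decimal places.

0.0985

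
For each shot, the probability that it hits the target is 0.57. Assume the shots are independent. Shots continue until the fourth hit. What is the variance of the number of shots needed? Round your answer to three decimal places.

Y = total shots until the fourth success; negative binomial with r=4, p=0.57.
Var(Y) = r(1−p)/p² = 4·0.43 / 0.57² = 5.29394

5.294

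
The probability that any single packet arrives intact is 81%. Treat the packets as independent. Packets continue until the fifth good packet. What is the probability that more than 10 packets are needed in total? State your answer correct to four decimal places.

Needing more than 10 packets ⇔ fewer than 5 successes in the first 10. With X ~ Binomial(10, 0.81), P(Y > 10) = P(X ≤ 4).
  k=0: C(10,0)·0.81^0·0.19^10 = 0.000000
  k=1: C(10,1)·0.81^1·0.19^9 = 0.000003
  k=2: C(10,2)·0.81^2·0.19^8 = 0.000050
  k=3: C(10,3)·0.81^3·0.19^7 = 0.000570
  k=4: C(10,4)·0.81^4·0.19^6 = 0.004253
P(X ≤ 4) = 0.004876

0.0049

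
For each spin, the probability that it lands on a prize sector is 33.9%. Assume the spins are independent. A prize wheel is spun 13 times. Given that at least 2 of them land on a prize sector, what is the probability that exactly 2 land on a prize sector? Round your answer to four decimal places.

X ~ Binomial(13, 0.339). Want P(X=2 | X≥2) = P(X=2) / P(X≥2).
P(X=2) = C(13,2)·0.339^2·0.661^11 = 0.094343
P(X≥2) = 1 − 0.004599 − 0.030659 = 0.964742
Ratio = 0.094343 / 0.964742 = 0.097791

0.0978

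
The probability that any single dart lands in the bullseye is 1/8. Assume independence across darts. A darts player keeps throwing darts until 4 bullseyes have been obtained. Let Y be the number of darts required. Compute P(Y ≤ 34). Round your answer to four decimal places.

Finishing within 34 darts ⇔ at least 4 successes in the first 34. With X ~ Binomial(34, 0.125), P(Y ≤ 34) = 1 − P(X ≤ 3).
  k=0: C(34,0)·0.125^0·0.875^34 = 0.010673
  k=1: C(34,1)·0.125^1·0.875^33 = 0.051839
  k=2: C(34,2)·0.125^2·0.875^32 = 0.122191
  k=3: C(34,3)·0.125^3·0.875^31 = 0.186196
1 − 0.370899 = 0.629101

0.6291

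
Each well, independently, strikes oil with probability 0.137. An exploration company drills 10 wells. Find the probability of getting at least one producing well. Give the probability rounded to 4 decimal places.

0.7709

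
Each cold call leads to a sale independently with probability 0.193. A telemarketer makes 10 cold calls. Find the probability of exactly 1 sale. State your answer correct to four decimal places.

0.2802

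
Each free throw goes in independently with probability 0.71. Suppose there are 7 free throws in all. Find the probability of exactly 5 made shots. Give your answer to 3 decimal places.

0.319

X ~ Binomial(n=7, p=0.71).
P(X=5) = C(7,5) · p^5 · (1−p)^2
= 21 · 0.18042 · 0.0841 = 0.31864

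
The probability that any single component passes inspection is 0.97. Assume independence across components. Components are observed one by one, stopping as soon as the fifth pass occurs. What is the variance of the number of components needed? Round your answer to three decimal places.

Y = total components until the fifth success; negative binomial with r=5, p=0.97.
Var(Y) = r(1−p)/p² = 5·0.03 / 0.97² = 0.15942

0.159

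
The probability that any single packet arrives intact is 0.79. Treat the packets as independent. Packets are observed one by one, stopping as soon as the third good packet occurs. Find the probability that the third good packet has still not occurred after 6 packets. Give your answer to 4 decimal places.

Needing more than 6 packets ⇔ fewer than 3 successes in the first 6. With X ~ Binomial(6, 0.79), P(Y > 6) = P(X ≤ 2).
  k=0: C(6,0)·0.79^0·0.21^6 = 0.000086
  k=1: C(6,1)·0.79^1·0.21^5 = 0.001936
  k=2: C(6,2)·0.79^2·0.21^4 = 0.018206
P(X ≤ 2) = 0.020228

0.0202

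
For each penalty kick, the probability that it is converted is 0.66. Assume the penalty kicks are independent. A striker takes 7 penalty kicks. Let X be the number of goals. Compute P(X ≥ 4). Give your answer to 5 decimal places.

X ~ Binomial(7, 0.66); P(X ≥ 4) = Σ C(7,k) p^k (1−p)^(7−k) over k:
  k=4: C(7,4)·0.66^4·0.34^3 = 0.2610241
  k=5: C(7,5)·0.66^5·0.34^2 = 0.3040163
  k=6: C(7,6)·0.66^6·0.34^1 = 0.1967164
  k=7: C(7,7)·0.66^7·0.34^0 = 0.0545516
Total = 0.8163083

0.81631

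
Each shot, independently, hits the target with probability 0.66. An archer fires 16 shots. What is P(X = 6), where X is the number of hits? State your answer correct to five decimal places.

0.01366

X ~ Binomial(n=16, p=0.66).
P(X=6) = C(16,6) · p^6 · (1−p)^10
= 8008 · 0.082654 · 2.0644e-05 = 0.0136640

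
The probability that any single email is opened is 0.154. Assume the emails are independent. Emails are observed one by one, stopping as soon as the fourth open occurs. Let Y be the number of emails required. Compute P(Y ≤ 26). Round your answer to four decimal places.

Finishing within 26 emails ⇔ at least 4 successes in the first 26. With X ~ Binomial(26, 0.154), P(Y ≤ 26) = 1 − P(X ≤ 3).
  k=0: C(26,0)·0.154^0·0.846^26 = 0.012931
  k=1: C(26,1)·0.154^1·0.846^25 = 0.061200
  k=2: C(26,2)·0.154^2·0.846^24 = 0.139256
  k=3: C(26,3)·0.154^3·0.846^23 = 0.202793
1 − 0.416180 = 0.583820

0.5838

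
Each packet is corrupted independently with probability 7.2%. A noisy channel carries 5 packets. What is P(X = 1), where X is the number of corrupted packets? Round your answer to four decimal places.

0.2670

X ~ Binomial(n=5, p=0.072).
P(X=1) = C(5,1) · p^1 · (1−p)^4
= 5 · 0.072 · 0.74164 = 0.266990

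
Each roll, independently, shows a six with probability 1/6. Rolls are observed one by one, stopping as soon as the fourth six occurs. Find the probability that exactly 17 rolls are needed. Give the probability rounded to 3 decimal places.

Y = trial on which the fourth success occurs; negative binomial, r=4, p=0.166667.
P(Y=17) = C(16,3) · p^4 · (1−p)^13
= 560 · 0.0007716 · 0.093464 = 0.04039

0.040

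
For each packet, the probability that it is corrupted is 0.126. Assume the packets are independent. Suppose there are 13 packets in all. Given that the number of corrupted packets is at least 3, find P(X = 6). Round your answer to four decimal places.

X ~ Binomial(13, 0.126). Want P(X=6 | X≥3) = P(X=6) / P(X≥3).
P(X=6) = C(13,6)·0.126^6·0.874^7 = 0.002675
P(X≥3) = 1 − 0.173640 − 0.325425 − 0.281489 = 0.219446
Ratio = 0.002675 / 0.219446 = 0.012190

0.0122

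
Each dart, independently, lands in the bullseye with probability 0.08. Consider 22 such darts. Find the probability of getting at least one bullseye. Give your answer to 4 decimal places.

0.8403

P(at least one) = 1 − P(none) = 1 − (1 − 0.08)^22
= 1 − 0.159710 = 0.840290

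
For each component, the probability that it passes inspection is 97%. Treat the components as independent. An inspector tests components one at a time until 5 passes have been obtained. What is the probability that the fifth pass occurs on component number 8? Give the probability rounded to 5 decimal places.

0.00081

Y = trial on which the fifth success occurs; negative binomial, r=5, p=0.97.
P(Y=8) = C(7,4) · p^5 · (1−p)^3
= 35 · 0.85873 · 2.7e-05 = 0.0008115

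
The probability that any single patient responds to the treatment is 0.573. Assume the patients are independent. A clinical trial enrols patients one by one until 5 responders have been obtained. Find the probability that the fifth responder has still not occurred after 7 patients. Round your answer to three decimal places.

Needing more than 7 patients ⇔ fewer than 5 successes in the first 7. With X ~ Binomial(7, 0.573), P(Y > 7) = P(X ≤ 4).
  k=0: C(7,0)·0.573^0·0.427^7 = 0.00259
  k=1: C(7,1)·0.573^1·0.427^6 = 0.02431
  k=2: C(7,2)·0.573^2·0.427^5 = 0.09787
  k=3: C(7,3)·0.573^3·0.427^4 = 0.21890
  k=4: C(7,4)·0.573^4·0.427^3 = 0.29374
P(X ≤ 4) = 0.63742

0.637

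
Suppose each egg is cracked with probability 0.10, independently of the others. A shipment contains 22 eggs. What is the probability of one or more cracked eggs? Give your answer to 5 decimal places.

P(at least one) = 1 − P(none) = 1 − (1 − 0.10)^22
= 1 − 0.0984771 = 0.9015229

0.90152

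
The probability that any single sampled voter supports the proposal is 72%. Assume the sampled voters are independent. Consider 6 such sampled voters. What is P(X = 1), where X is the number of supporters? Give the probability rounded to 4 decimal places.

X ~ Binomial(n=6, p=0.72).
P(X=1) = C(6,1) · p^1 · (1−p)^5
= 6 · 0.72 · 0.001721 = 0.007435

0.0074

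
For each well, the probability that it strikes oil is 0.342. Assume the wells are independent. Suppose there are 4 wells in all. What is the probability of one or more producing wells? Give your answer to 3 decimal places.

0.813

P(at least one) = 1 − P(none) = 1 − (1 − 0.342)^4
= 1 − 0.18746 = 0.81254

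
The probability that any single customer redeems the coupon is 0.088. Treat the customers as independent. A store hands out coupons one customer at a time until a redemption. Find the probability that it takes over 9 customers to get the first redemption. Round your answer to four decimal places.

0.4365

Y = number of customers to the first success; geometric, p = 0.088.
P(Y > 9) = P(first 9 all fail) = (1−p)^9 = 0.436469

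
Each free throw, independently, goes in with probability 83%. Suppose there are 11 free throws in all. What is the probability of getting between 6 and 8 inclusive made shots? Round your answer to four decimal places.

0.2788

X ~ Binomial(11, 0.83); P(6 ≤ X ≤ 8) = Σ C(11,k) p^k (1−p)^(11−k) over k:
  k=6: C(11,6)·0.83^6·0.17^5 = 0.021446
  k=7: C(11,7)·0.83^7·0.17^4 = 0.074792
  k=8: C(11,8)·0.83^8·0.17^3 = 0.182581
Total = 0.278820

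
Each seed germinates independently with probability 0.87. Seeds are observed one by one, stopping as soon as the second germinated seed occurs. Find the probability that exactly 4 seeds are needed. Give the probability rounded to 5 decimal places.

0.03837

Y = trial on which the second success occurs; negative binomial, r=2, p=0.87.
P(Y=4) = C(3,1) · p^2 · (1−p)^2
= 3 · 0.7569 · 0.0169 = 0.0383748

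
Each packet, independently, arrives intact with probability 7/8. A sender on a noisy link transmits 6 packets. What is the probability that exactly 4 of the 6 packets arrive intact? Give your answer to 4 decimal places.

0.1374

X ~ Binomial(n=6, p=0.875).
P(X=4) = C(6,4) · p^4 · (1−p)^2
= 15 · 0.58618 · 0.015625 = 0.137386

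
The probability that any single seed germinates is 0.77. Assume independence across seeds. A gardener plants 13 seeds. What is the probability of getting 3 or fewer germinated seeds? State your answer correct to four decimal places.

0.0001

X ~ Binomial(13, 0.77); P(X ≤ 3) = Σ C(13,k) p^k (1−p)^(13−k) over k:
  k=0: C(13,0)·0.77^0·0.23^13 = 0.000000
  k=1: C(13,1)·0.77^1·0.23^12 = 0.000000
  k=2: C(13,2)·0.77^2·0.23^11 = 0.000004
  k=3: C(13,3)·0.77^3·0.23^10 = 0.000054
Total = 0.000059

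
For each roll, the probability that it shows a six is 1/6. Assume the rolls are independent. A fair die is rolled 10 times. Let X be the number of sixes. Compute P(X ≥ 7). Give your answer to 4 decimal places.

X ~ Binomial(10, 0.166667); P(X ≥ 7) = Σ C(10,k) p^k (1−p)^(10−k) over k:
  k=7: C(10,7)·0.166667^7·0.833333^3 = 0.000248
  k=8: C(10,8)·0.166667^8·0.833333^2 = 0.000019
  k=9: C(10,9)·0.166667^9·0.833333^1 = 0.000001
  k=10: C(10,10)·0.166667^10·0.833333^0 = 0.000000
Total = 0.000268

0.0003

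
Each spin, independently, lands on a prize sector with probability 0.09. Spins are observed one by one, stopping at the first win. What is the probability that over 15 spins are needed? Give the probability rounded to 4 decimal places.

0.2430

Y = number of spins to the first success; geometric, p = 0.09.
P(Y > 15) = P(first 15 all fail) = (1−p)^15 = 0.243008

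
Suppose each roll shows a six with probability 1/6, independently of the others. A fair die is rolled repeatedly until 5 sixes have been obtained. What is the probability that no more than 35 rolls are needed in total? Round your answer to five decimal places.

Finishing within 35 rolls ⇔ at least 5 successes in the first 35. With X ~ Binomial(35, 0.166667), P(Y ≤ 35) = 1 − P(X ≤ 4).
  k=0: C(35,0)·0.166667^0·0.833333^35 = 0.0016930
  k=1: C(35,1)·0.166667^1·0.833333^34 = 0.0118510
  k=2: C(35,2)·0.166667^2·0.833333^33 = 0.0402933
  k=3: C(35,3)·0.166667^3·0.833333^32 = 0.0886454
  k=4: C(35,4)·0.166667^4·0.833333^31 = 0.1418326
1 − 0.2843153 = 0.7156847

0.71568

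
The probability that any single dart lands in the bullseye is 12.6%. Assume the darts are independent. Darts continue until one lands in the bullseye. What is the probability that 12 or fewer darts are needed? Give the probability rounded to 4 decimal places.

Y = number of darts to the first success; geometric, p = 0.126.
P(Y ≤ 12) = 1 − (1−p)^12 = 1 − 0.198672 = 0.801328

0.8013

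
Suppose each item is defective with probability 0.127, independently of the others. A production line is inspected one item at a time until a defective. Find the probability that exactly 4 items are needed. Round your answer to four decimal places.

Geometric (trials to first success), p = 0.127.
P(Y = 4) = (1−p)^3 · p = 0.66534 · 0.127 = 0.084498

0.0845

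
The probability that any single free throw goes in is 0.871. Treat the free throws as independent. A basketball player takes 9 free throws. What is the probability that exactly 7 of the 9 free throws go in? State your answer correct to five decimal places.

0.22783

X ~ Binomial(n=9, p=0.871).
P(X=7) = C(9,7) · p^7 · (1−p)^2
= 36 · 0.3803 · 0.016641 = 0.2278290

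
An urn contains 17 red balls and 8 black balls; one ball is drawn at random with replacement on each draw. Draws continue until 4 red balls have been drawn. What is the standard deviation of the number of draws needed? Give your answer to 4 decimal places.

1.6638

Y = total draws until the fourth success; negative binomial with r=4, p=0.68.
SD(Y) = √[r(1−p)/p²] = √(2.768166) = 1.663781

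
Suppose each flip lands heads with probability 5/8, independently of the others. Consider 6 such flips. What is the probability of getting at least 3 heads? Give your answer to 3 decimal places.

0.854

X ~ Binomial(6, 0.625); P(X ≥ 3) = Σ C(6,k) p^k (1−p)^(6−k) over k:
  k=3: C(6,3)·0.625^3·0.375^3 = 0.25749
  k=4: C(6,4)·0.625^4·0.375^2 = 0.32187
  k=5: C(6,5)·0.625^5·0.375^1 = 0.21458
  k=6: C(6,6)·0.625^6·0.375^0 = 0.05960
Total = 0.85354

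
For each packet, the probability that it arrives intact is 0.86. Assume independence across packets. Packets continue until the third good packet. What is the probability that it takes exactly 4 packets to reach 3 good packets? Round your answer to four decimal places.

Y = trial on which the third success occurs; negative binomial, r=3, p=0.86.
P(Y=4) = C(3,2) · p^3 · (1−p)^1
= 3 · 0.63606 · 0.14 = 0.267144

0.2671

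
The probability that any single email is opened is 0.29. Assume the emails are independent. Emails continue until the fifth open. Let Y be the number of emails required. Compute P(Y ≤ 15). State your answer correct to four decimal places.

0.4500

Finishing within 15 emails ⇔ at least 5 successes in the first 15. With X ~ Binomial(15, 0.29), P(Y ≤ 15) = 1 − P(X ≤ 4).
  k=0: C(15,0)·0.29^0·0.71^15 = 0.005873
  k=1: C(15,1)·0.29^1·0.71^14 = 0.035984
  k=2: C(15,2)·0.29^2·0.71^13 = 0.102883
  k=3: C(15,3)·0.29^3·0.71^12 = 0.182098
  k=4: C(15,4)·0.29^4·0.71^11 = 0.223134
1 − 0.549973 = 0.450027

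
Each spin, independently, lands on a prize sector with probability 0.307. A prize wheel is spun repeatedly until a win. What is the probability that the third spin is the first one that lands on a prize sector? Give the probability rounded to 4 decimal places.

Geometric (trials to first success), p = 0.307.
P(Y = 3) = (1−p)^2 · p = 0.48025 · 0.307 = 0.147436

0.1474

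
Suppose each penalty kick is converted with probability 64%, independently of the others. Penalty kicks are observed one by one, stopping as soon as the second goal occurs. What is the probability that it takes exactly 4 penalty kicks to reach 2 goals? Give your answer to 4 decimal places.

0.1593

Y = trial on which the second success occurs; negative binomial, r=2, p=0.64.
P(Y=4) = C(3,1) · p^2 · (1−p)^2
= 3 · 0.4096 · 0.1296 = 0.159252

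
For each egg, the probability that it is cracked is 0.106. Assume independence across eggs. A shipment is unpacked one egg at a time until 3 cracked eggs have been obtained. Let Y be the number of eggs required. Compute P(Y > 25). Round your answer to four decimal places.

0.4969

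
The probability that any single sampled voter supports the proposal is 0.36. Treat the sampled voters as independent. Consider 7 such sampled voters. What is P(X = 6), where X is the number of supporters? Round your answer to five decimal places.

0.00975

X ~ Binomial(n=7, p=0.36).
P(X=6) = C(7,6) · p^6 · (1−p)^1
= 7 · 0.0021768 · 0.64 = 0.0097520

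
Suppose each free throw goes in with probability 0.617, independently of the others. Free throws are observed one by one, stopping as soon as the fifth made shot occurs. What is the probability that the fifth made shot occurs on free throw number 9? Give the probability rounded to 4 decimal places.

Y = trial on which the fifth success occurs; negative binomial, r=5, p=0.617.
P(Y=9) = C(8,4) · p^5 · (1−p)^4
= 70 · 0.089418 · 0.021518 = 0.134685

0.1347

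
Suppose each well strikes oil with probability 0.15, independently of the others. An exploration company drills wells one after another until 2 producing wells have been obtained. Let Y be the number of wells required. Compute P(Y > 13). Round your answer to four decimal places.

Needing more than 13 wells ⇔ fewer than 2 successes in the first 13. With X ~ Binomial(13, 0.15), P(Y > 13) = P(X ≤ 1).
  k=0: C(13,0)·0.15^0·0.85^13 = 0.120905
  k=1: C(13,1)·0.15^1·0.85^12 = 0.277371
P(X ≤ 1) = 0.398277

0.3983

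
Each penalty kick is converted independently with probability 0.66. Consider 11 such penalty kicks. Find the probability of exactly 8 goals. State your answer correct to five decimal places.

0.23349

X ~ Binomial(n=11, p=0.66).
P(X=8) = C(11,8) · p^8 · (1−p)^3
= 165 · 0.036004 · 0.039304 = 0.2334921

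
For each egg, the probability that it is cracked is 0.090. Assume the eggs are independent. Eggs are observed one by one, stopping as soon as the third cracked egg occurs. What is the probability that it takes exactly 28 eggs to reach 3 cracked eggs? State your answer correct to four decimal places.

0.0242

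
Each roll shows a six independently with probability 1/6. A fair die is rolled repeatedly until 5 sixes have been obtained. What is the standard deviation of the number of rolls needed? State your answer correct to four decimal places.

12.2474

Y = total rolls until the fifth success; negative binomial with r=5, p=0.166667.
SD(Y) = √[r(1−p)/p²] = √(150.000000) = 12.247449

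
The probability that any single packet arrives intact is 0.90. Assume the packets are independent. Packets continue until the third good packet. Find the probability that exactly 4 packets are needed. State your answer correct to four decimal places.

Y = trial on which the third success occurs; negative binomial, r=3, p=0.90.
P(Y=4) = C(3,2) · p^3 · (1−p)^1
= 3 · 0.729 · 0.1 = 0.218700

0.2187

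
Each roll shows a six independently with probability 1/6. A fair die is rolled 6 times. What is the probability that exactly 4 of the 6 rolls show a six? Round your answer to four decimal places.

0.0080

X ~ Binomial(n=6, p=0.166667).
P(X=4) = C(6,4) · p^4 · (1−p)^2
= 15 · 0.0007716 · 0.69444 = 0.008038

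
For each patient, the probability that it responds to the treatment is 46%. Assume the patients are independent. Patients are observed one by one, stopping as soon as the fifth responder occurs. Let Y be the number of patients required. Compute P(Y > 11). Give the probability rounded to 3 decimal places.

0.371

Needing more than 11 patients ⇔ fewer than 5 successes in the first 11. With X ~ Binomial(11, 0.46), P(Y > 11) = P(X ≤ 4).
  k=0: C(11,0)·0.46^0·0.54^11 = 0.00114
  k=1: C(11,1)·0.46^1·0.54^10 = 0.01067
  k=2: C(11,2)·0.46^2·0.54^9 = 0.04544
  k=3: C(11,3)·0.46^3·0.54^8 = 0.11612
  k=4: C(11,4)·0.46^4·0.54^7 = 0.19783
P(X ≤ 4) = 0.37120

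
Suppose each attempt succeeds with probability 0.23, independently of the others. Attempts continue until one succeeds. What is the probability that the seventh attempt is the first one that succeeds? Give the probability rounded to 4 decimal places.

Geometric (trials to first success), p = 0.23.
P(Y = 7) = (1−p)^6 · p = 0.20842 · 0.23 = 0.047937

0.0479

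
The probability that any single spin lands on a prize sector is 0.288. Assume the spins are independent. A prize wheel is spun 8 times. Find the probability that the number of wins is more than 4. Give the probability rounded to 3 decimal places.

0.049

X ~ Binomial(8, 0.288); P(X ≥ 5) = Σ C(8,k) p^k (1−p)^(8−k) over k:
  k=5: C(8,5)·0.288^5·0.712^3 = 0.04005
  k=6: C(8,6)·0.288^6·0.712^2 = 0.00810
  k=7: C(8,7)·0.288^7·0.712^1 = 0.00094
  k=8: C(8,8)·0.288^8·0.712^0 = 0.00005
Total = 0.04913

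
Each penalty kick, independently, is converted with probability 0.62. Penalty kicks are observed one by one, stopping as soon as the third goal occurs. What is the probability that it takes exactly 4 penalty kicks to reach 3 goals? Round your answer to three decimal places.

0.272

Y = trial on which the third success occurs; negative binomial, r=3, p=0.62.
P(Y=4) = C(3,2) · p^3 · (1−p)^1
= 3 · 0.23833 · 0.38 = 0.27169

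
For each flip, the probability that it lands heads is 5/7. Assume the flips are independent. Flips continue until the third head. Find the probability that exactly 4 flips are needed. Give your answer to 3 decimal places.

0.312

Y = trial on which the third success occurs; negative binomial, r=3, p=0.714286.
P(Y=4) = C(3,2) · p^3 · (1−p)^1
= 3 · 0.36443 · 0.28571 = 0.31237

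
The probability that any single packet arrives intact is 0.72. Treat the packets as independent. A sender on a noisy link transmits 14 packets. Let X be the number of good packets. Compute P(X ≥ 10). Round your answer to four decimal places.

X ~ Binomial(14, 0.72); P(X ≥ 10) = Σ C(14,k) p^k (1−p)^(14−k) over k:
  k=10: C(14,10)·0.72^10·0.28^4 = 0.230352
  k=11: C(14,11)·0.72^11·0.28^3 = 0.215394
  k=12: C(14,12)·0.72^12·0.28^2 = 0.138467
  k=13: C(14,13)·0.72^13·0.28^1 = 0.054778
  k=14: C(14,14)·0.72^14·0.28^0 = 0.010061
Total = 0.649052

0.6491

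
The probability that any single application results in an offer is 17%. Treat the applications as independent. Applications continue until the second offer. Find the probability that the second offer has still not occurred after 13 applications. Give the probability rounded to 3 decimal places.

0.325

Needing more than 13 applications ⇔ fewer than 2 successes in the first 13. With X ~ Binomial(13, 0.17), P(Y > 13) = P(X ≤ 1).
  k=0: C(13,0)·0.17^0·0.83^13 = 0.08872
  k=1: C(13,1)·0.17^1·0.83^12 = 0.23623
P(X ≤ 1) = 0.32495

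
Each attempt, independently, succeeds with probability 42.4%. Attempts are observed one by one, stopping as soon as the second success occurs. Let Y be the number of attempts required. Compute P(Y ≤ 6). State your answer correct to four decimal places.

Finishing within 6 attempts ⇔ at least 2 successes in the first 6. With X ~ Binomial(6, 0.424), P(Y ≤ 6) = 1 − P(X ≤ 1).
  k=0: C(6,0)·0.424^0·0.576^6 = 0.036520
  k=1: C(6,1)·0.424^1·0.576^5 = 0.161298
1 − 0.197819 = 0.802181

0.8022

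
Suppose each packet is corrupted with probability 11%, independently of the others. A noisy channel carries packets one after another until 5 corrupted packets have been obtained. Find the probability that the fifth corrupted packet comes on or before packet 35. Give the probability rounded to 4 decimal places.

Finishing within 35 packets ⇔ at least 5 successes in the first 35. With X ~ Binomial(35, 0.11), P(Y ≤ 35) = 1 − P(X ≤ 4).
  k=0: C(35,0)·0.11^0·0.89^35 = 0.016930
  k=1: C(35,1)·0.11^1·0.89^34 = 0.073235
  k=2: C(35,2)·0.11^2·0.89^33 = 0.153877
  k=3: C(35,3)·0.11^3·0.89^32 = 0.209203
  k=4: C(35,4)·0.11^4·0.89^31 = 0.206852
1 − 0.660097 = 0.339903

0.3399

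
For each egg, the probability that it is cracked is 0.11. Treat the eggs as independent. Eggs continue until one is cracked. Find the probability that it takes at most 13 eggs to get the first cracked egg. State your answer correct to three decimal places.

Y = number of eggs to the first success; geometric, p = 0.11.
P(Y ≤ 13) = 1 − (1−p)^13 = 1 − 0.21982 = 0.78018

0.780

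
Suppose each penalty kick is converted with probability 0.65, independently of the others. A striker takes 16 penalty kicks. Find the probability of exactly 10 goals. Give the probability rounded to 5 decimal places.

0.19818

X ~ Binomial(n=16, p=0.65).
P(X=10) = C(16,10) · p^10 · (1−p)^6
= 8008 · 0.013463 · 0.0018383 = 0.1981828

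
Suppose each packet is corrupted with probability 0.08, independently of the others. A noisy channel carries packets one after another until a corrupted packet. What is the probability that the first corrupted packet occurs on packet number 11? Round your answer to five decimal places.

Geometric (trials to first success), p = 0.08.
P(Y = 11) = (1−p)^10 · p = 0.43439 · 0.08 = 0.0347511

0.03475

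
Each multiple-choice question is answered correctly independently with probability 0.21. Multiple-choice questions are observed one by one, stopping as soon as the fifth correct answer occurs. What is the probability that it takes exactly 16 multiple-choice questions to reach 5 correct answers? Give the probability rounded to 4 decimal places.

Y = trial on which the fifth success occurs; negative binomial, r=5, p=0.21.
P(Y=16) = C(15,4) · p^5 · (1−p)^11
= 1365 · 0.00040841 · 0.074799 = 0.041699

0.0417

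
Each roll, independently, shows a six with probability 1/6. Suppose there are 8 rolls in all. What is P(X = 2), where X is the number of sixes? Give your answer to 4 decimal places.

X ~ Binomial(n=8, p=0.166667).
P(X=2) = C(8,2) · p^2 · (1−p)^6
= 28 · 0.027778 · 0.3349 = 0.260476

0.2605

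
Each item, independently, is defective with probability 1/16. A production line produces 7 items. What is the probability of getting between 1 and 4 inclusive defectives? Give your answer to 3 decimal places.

X ~ Binomial(7, 0.0625); P(1 ≤ X ≤ 4) = Σ C(7,k) p^k (1−p)^(7−k) over k:
  k=1: C(7,1)·0.0625^1·0.9375^6 = 0.29703
  k=2: C(7,2)·0.0625^2·0.9375^5 = 0.05941
  k=3: C(7,3)·0.0625^3·0.9375^4 = 0.00660
  k=4: C(7,4)·0.0625^4·0.9375^3 = 0.00044
Total = 0.36348

0.363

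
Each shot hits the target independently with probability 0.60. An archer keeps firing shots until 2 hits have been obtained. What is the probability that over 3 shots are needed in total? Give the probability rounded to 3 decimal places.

Needing more than 3 shots ⇔ fewer than 2 successes in the first 3. With X ~ Binomial(3, 0.60), P(Y > 3) = P(X ≤ 1).
  k=0: C(3,0)·0.60^0·0.40^3 = 0.06400
  k=1: C(3,1)·0.60^1·0.40^2 = 0.28800
P(X ≤ 1) = 0.35200

0.352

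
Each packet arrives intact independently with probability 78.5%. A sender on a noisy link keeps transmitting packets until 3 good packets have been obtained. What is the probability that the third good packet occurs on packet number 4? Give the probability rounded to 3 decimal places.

Y = trial on which the third success occurs; negative binomial, r=3, p=0.785.
P(Y=4) = C(3,2) · p^3 · (1−p)^1
= 3 · 0.48374 · 0.215 = 0.31201

0.312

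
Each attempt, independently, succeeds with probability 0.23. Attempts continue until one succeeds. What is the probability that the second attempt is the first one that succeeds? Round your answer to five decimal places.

Geometric (trials to first success), p = 0.23.
P(Y = 2) = (1−p)^1 · p = 0.77 · 0.23 = 0.1771000

0.17710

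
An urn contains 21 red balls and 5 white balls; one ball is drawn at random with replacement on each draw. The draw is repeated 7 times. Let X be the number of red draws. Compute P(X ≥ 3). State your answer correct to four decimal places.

0.9961

X ~ Binomial(7, 0.807692); P(X ≥ 3) = Σ C(7,k) p^k (1−p)^(7−k) over k:
  k=3: C(7,3)·0.807692^3·0.192308^4 = 0.025223
  k=4: C(7,4)·0.807692^4·0.192308^3 = 0.105936
  k=5: C(7,5)·0.807692^5·0.192308^2 = 0.266958
  k=6: C(7,6)·0.807692^6·0.192308^1 = 0.373741
  k=7: C(7,7)·0.807692^7·0.192308^0 = 0.224244
Total = 0.996101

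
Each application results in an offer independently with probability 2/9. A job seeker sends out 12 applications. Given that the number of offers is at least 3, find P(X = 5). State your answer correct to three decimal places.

X ~ Binomial(12, 0.222222). Want P(X=5 | X≥3) = P(X=5) / P(X≥3).
P(X=5) = C(12,5)·0.222222^5·0.777778^7 = 0.07390
P(X≥3) = 1 − 0.04901 − 0.16803 − 0.26404 = 0.51892
Ratio = 0.07390 / 0.51892 = 0.14241

0.142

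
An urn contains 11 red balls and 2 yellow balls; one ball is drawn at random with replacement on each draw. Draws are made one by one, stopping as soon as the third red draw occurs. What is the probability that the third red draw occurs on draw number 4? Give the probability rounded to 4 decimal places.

Y = trial on which the third success occurs; negative binomial, r=3, p=0.846154.
P(Y=4) = C(3,2) · p^3 · (1−p)^1
= 3 · 0.60583 · 0.15385 = 0.279612

0.2796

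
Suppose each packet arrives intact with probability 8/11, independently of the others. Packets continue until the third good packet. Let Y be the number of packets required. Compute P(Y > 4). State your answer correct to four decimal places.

0.3006

Needing more than 4 packets ⇔ fewer than 3 successes in the first 4. With X ~ Binomial(4, 0.727273), P(Y > 4) = P(X ≤ 2).
  k=0: C(4,0)·0.727273^0·0.272727^4 = 0.005532
  k=1: C(4,1)·0.727273^1·0.272727^3 = 0.059012
  k=2: C(4,2)·0.727273^2·0.272727^2 = 0.236049
P(X ≤ 2) = 0.300594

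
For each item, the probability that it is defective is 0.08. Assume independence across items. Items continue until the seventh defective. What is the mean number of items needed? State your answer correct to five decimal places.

87.50000

Y = total items until the seventh success; negative binomial with r=7, p=0.08.
E[Y] = r / p = 7 / 0.08 = 87.5000000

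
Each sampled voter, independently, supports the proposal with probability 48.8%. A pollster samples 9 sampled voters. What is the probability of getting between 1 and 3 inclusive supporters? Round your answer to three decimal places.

0.276

X ~ Binomial(9, 0.488); P(1 ≤ X ≤ 3) = Σ C(9,k) p^k (1−p)^(9−k) over k:
  k=1: C(9,1)·0.488^1·0.512^8 = 0.02074
  k=2: C(9,2)·0.488^2·0.512^7 = 0.07907
  k=3: C(9,3)·0.488^3·0.512^6 = 0.17586
Total = 0.27567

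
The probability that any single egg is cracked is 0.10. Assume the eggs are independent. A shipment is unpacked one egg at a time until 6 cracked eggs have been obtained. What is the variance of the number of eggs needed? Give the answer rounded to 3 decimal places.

540.000

Y = total eggs until the sixth success; negative binomial with r=6, p=0.10.
Var(Y) = r(1−p)/p² = 6·0.90 / 0.10² = 540.00000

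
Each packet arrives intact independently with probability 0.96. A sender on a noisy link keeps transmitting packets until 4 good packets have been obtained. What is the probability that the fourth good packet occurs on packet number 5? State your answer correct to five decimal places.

Y = trial on which the fourth success occurs; negative binomial, r=4, p=0.96.
P(Y=5) = C(4,3) · p^4 · (1−p)^1
= 4 · 0.84935 · 0.04 = 0.1358954

0.13590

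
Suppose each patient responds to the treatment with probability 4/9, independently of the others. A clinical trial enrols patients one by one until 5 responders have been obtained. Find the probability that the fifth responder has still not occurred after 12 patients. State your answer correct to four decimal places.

Needing more than 12 patients ⇔ fewer than 5 successes in the first 12. With X ~ Binomial(12, 0.444444), P(Y > 12) = P(X ≤ 4).
  k=0: C(12,0)·0.444444^0·0.555556^12 = 0.000864
  k=1: C(12,1)·0.444444^1·0.555556^11 = 0.008299
  k=2: C(12,2)·0.444444^2·0.555556^10 = 0.036514
  k=3: C(12,3)·0.444444^3·0.555556^9 = 0.097369
  k=4: C(12,4)·0.444444^4·0.555556^8 = 0.175265
P(X ≤ 4) = 0.318311

0.3183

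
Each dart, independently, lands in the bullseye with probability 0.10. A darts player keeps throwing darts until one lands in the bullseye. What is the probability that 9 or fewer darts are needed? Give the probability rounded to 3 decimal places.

0.613

Y = number of darts to the first success; geometric, p = 0.10.
P(Y ≤ 9) = 1 − (1−p)^9 = 1 − 0.38742 = 0.61258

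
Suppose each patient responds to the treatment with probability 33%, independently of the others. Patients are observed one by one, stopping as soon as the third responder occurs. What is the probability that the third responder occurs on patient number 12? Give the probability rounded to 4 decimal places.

Y = trial on which the third success occurs; negative binomial, r=3, p=0.33.
P(Y=12) = C(11,2) · p^3 · (1−p)^9
= 55 · 0.035937 · 0.027207 = 0.053775

0.0538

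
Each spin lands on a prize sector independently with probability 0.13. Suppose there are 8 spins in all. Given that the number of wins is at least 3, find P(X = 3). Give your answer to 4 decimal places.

X ~ Binomial(8, 0.13). Want P(X=3 | X≥3) = P(X=3) / P(X≥3).
P(X=3) = C(8,3)·0.13^3·0.87^5 = 0.061322
P(X≥3) = 1 − 0.328212 − 0.392345 − 0.205192 = 0.074251
Ratio = 0.061322 / 0.074251 = 0.825866

0.8259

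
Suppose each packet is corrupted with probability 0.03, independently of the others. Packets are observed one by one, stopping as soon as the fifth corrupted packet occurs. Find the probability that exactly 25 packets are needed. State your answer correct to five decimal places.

Y = trial on which the fifth success occurs; negative binomial, r=5, p=0.03.
P(Y=25) = C(24,4) · p^5 · (1−p)^20
= 10626 · 2.43e-08 · 0.54379 = 0.0001404

0.00014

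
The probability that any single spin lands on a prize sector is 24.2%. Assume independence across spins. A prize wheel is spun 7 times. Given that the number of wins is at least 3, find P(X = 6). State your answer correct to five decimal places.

X ~ Binomial(7, 0.242). Want P(X=6 | X≥3) = P(X=6) / P(X≥3).
P(X=6) = C(7,6)·0.242^6·0.758^1 = 0.0010658
P(X≥3) = 1 − 0.1437754 − 0.3213133 − 0.3077486 = 0.2271628
Ratio = 0.0010658 / 0.2271628 = 0.0046916

0.00469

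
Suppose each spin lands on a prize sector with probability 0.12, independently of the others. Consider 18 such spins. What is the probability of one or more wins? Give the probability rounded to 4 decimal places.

0.8998

P(at least one) = 1 − P(none) = 1 − (1 − 0.12)^18
= 1 − 0.100159 = 0.899841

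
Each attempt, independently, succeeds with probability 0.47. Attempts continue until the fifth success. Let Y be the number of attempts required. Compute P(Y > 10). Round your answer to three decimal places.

0.453

Needing more than 10 attempts ⇔ fewer than 5 successes in the first 10. With X ~ Binomial(10, 0.47), P(Y > 10) = P(X ≤ 4).
  k=0: C(10,0)·0.47^0·0.53^10 = 0.00175
  k=1: C(10,1)·0.47^1·0.53^9 = 0.01551
  k=2: C(10,2)·0.47^2·0.53^8 = 0.06189
  k=3: C(10,3)·0.47^3·0.53^7 = 0.14635
  k=4: C(10,4)·0.47^4·0.53^6 = 0.22713
P(X ≤ 4) = 0.45263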